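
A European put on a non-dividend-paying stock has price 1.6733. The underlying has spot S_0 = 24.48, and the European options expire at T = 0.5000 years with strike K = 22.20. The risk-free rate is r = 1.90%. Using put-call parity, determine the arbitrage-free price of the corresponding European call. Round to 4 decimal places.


Put-call parity: C - P = S_0 * exp(-qT) - K * exp(-rT).
S_0 * exp(-qT) = 24.4800 * 1.00000000 = 24.48000000
K * exp(-rT) = 22.2000 * 0.99054498 = 21.99009861
C = P + S*exp(-qT) - K*exp(-rT)
C = 1.6733 + 24.48000000 - 21.99009861 = 4.1632

Answer: Call price = 4.1632


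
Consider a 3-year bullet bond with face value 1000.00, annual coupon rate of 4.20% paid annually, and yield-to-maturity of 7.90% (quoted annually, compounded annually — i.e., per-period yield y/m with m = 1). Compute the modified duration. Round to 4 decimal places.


Coupon per period c = face * coupon_rate / m = 42.000000
Periods per year m = 1; per-period yield y/m = 0.079000
Number of cashflows N = 3
Cashflows (t years, CF_t, discount factor 1/(1+y/m)^(m*t), PV):
  t = 1.0000: CF_t = 42.000000, DF = 0.926784, PV = 38.924930
  t = 2.0000: CF_t = 42.000000, DF = 0.858929, PV = 36.075005
  t = 3.0000: CF_t = 1042.000000, DF = 0.796041, PV = 829.475160
Price P = sum_t PV_t = 904.475096
First compute Macaulay numerator sum_t t * PV_t:
  t * PV_t at t = 1.0000: 38.924930
  t * PV_t at t = 2.0000: 72.150010
  t * PV_t at t = 3.0000: 2488.425480
Macaulay duration D = 2599.500421 / 904.475096 = 2.874043
Modified duration = D / (1 + y/m) = 2.874043 / (1 + 0.079000) = 2.663617

Answer: Modified duration = 2.6636


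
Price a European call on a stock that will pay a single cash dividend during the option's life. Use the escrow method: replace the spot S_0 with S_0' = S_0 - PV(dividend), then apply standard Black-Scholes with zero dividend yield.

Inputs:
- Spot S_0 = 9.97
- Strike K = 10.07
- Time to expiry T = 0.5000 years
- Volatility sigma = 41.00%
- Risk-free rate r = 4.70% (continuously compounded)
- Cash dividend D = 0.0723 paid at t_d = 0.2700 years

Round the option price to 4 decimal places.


Answer: Price = 1.1688

Derivation:
PV(D) = D * exp(-r * t_d) = 0.0723 * 0.98739018 = 0.07138831
S_0' = S_0 - PV(D) = 9.9700 - 0.07138831 = 9.89861169
d1 = (ln(S_0'/K) + (r + sigma^2/2)*T) / (sigma*sqrt(T)) = 0.16680410
d2 = d1 - sigma*sqrt(T) = -0.12310968
exp(-rT) = 0.97677397
N(d1) = 0.56623790; N(d2) = 0.45101012
C = S_0' * N(d1) - K * exp(-rT) * N(d2) = 9.89861169 * 0.56623790 - 10.0700 * 0.97677397 * 0.45101012 = 1.1688


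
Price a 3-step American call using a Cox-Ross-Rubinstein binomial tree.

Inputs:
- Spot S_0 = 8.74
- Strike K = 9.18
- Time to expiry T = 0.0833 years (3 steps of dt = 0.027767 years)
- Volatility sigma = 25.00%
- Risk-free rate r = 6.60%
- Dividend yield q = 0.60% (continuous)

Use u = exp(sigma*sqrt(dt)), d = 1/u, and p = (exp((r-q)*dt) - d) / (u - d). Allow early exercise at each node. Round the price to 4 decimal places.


Answer: Price = V(0,0) = 0.0952

Derivation:
dt = T/N = 0.027767
u = exp(sigma*sqrt(dt)) = 1.042538; d = 1/u = 0.959197
p = (exp((r-q)*dt) - d) / (u - d) = 0.509594
Discount per step: exp(-r*dt) = 0.998169
Stock lattice S(k, i) with i counting down-moves:
  k=0: S(0,0) = 8.7400
  k=1: S(1,0) = 9.1118; S(1,1) = 8.3834
  k=2: S(2,0) = 9.4994; S(2,1) = 8.7400; S(2,2) = 8.0413
  k=3: S(3,0) = 9.9035; S(3,1) = 9.1118; S(3,2) = 8.3834; S(3,3) = 7.7132
Terminal payoffs V(N, i) = max(S_T - K, 0):
  V(3,0) = 0.723470; V(3,1) = 0.000000; V(3,2) = 0.000000; V(3,3) = 0.000000
Backward induction: V(k, i) = exp(-r*dt) * [p * V(k+1, i) + (1-p) * V(k+1, i+1)]; then take max(V_cont, immediate exercise) for American.
  V(2,0) = exp(-r*dt) * [p*0.723470 + (1-p)*0.000000] = 0.368001; exercise = 0.319383; V(2,0) = max -> 0.368001
  V(2,1) = exp(-r*dt) * [p*0.000000 + (1-p)*0.000000] = 0.000000; exercise = 0.000000; V(2,1) = max -> 0.000000
  V(2,2) = exp(-r*dt) * [p*0.000000 + (1-p)*0.000000] = 0.000000; exercise = 0.000000; V(2,2) = max -> 0.000000
  V(1,0) = exp(-r*dt) * [p*0.368001 + (1-p)*0.000000] = 0.187188; exercise = 0.000000; V(1,0) = max -> 0.187188
  V(1,1) = exp(-r*dt) * [p*0.000000 + (1-p)*0.000000] = 0.000000; exercise = 0.000000; V(1,1) = max -> 0.000000
  V(0,0) = exp(-r*dt) * [p*0.187188 + (1-p)*0.000000] = 0.095215; exercise = 0.000000; V(0,0) = max -> 0.095215


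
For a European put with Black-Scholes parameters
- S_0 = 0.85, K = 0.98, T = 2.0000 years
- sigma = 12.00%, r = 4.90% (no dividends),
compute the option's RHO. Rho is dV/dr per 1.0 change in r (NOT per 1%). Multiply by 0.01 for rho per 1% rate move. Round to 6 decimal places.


Answer: Rho = -1.128992

Derivation:
d1 = -0.1762830298; d2 = -0.3459886572
phi(d1) = 0.3927914826; exp(-qT) = 1.0000000000; exp(-rT) = 0.9066489038
N(-d2) = 0.6353243804
Rho = -K*T*exp(-rT)*N(-d2) = -0.9800 * 2.0000 * 0.9066489038 * 0.6353243804 = -1.128992


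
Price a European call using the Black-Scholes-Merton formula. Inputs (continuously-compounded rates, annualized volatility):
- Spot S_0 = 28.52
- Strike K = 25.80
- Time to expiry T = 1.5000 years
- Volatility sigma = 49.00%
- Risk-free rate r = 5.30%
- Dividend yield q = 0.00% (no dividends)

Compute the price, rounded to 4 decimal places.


Answer: Price = 8.7853

Derivation:
d1 = (ln(S/K) + (r - q + 0.5*sigma^2) * T) / (sigma * sqrt(T)) = 0.59955195
d2 = d1 - sigma * sqrt(T) = -0.00057304
exp(-rT) = 0.92357802; exp(-qT) = 1.00000000
C = S_0 * exp(-qT) * N(d1) - K * exp(-rT) * N(d2)
N(d1) = 0.72559756; N(d2) = 0.49977139
C = 28.5200 * 1.00000000 * 0.72559756 - 25.8000 * 0.92357802 * 0.49977139 = 8.7853


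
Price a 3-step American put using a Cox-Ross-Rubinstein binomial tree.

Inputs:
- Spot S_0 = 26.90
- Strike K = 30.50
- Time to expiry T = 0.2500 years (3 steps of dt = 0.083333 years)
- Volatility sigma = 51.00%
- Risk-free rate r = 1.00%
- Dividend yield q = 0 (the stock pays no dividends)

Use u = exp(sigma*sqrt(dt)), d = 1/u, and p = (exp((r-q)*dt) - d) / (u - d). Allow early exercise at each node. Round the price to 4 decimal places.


Answer: Price = V(0,0) = 4.9075

Derivation:
dt = T/N = 0.083333
u = exp(sigma*sqrt(dt)) = 1.158614; d = 1/u = 0.863100
p = (exp((r-q)*dt) - d) / (u - d) = 0.466081
Discount per step: exp(-r*dt) = 0.999167
Stock lattice S(k, i) with i counting down-moves:
  k=0: S(0,0) = 26.9000
  k=1: S(1,0) = 31.1667; S(1,1) = 23.2174
  k=2: S(2,0) = 36.1102; S(2,1) = 26.9000; S(2,2) = 20.0389
  k=3: S(3,0) = 41.8378; S(3,1) = 31.1667; S(3,2) = 23.2174; S(3,3) = 17.2956
Terminal payoffs V(N, i) = max(K - S_T, 0):
  V(3,0) = 0.000000; V(3,1) = 0.000000; V(3,2) = 7.282601; V(3,3) = 13.204379
Backward induction: V(k, i) = exp(-r*dt) * [p * V(k+1, i) + (1-p) * V(k+1, i+1)]; then take max(V_cont, immediate exercise) for American.
  V(2,0) = exp(-r*dt) * [p*0.000000 + (1-p)*0.000000] = 0.000000; exercise = 0.000000; V(2,0) = max -> 0.000000
  V(2,1) = exp(-r*dt) * [p*0.000000 + (1-p)*7.282601] = 3.885077; exercise = 3.600000; V(2,1) = max -> 3.885077
  V(2,2) = exp(-r*dt) * [p*7.282601 + (1-p)*13.204379] = 10.435649; exercise = 10.461055; V(2,2) = max -> 10.461055
  V(1,0) = exp(-r*dt) * [p*0.000000 + (1-p)*3.885077] = 2.072587; exercise = 0.000000; V(1,0) = max -> 2.072587
  V(1,1) = exp(-r*dt) * [p*3.885077 + (1-p)*10.461055] = 7.389953; exercise = 7.282601; V(1,1) = max -> 7.389953
  V(0,0) = exp(-r*dt) * [p*2.072587 + (1-p)*7.389953] = 4.907537; exercise = 3.600000; V(0,0) = max -> 4.907537


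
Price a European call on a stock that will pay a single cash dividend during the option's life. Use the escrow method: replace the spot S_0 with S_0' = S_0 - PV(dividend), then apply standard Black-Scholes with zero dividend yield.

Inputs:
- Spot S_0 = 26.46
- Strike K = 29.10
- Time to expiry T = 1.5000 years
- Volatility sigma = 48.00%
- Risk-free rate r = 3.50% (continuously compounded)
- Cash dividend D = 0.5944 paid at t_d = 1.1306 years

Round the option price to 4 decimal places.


PV(D) = D * exp(-r * t_d) = 0.5944 * 0.96120171 = 0.57133829
S_0' = S_0 - PV(D) = 26.4600 - 0.57133829 = 25.88866171
d1 = (ln(S_0'/K) + (r + sigma^2/2)*T) / (sigma*sqrt(T)) = 0.18433589
d2 = d1 - sigma*sqrt(T) = -0.40354165
exp(-rT) = 0.94885432
N(d1) = 0.57312502; N(d2) = 0.34327490
C = S_0' * N(d1) - K * exp(-rT) * N(d2) = 25.88866171 * 0.57312502 - 29.1000 * 0.94885432 * 0.34327490 = 5.3590

Answer: Price = 5.3590


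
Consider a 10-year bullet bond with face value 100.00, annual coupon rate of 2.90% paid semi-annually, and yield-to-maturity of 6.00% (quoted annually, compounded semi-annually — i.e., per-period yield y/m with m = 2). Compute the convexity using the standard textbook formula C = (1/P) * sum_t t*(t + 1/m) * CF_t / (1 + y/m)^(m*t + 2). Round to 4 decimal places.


Answer: Convexity = 80.0025

Derivation:
Coupon per period c = face * coupon_rate / m = 1.450000
Periods per year m = 2; per-period yield y/m = 0.030000
Number of cashflows N = 20
Cashflows (t years, CF_t, discount factor 1/(1+y/m)^(m*t), PV):
  t = 0.5000: CF_t = 1.450000, DF = 0.970874, PV = 1.407767
  t = 1.0000: CF_t = 1.450000, DF = 0.942596, PV = 1.366764
  t = 1.5000: CF_t = 1.450000, DF = 0.915142, PV = 1.326955
  t = 2.0000: CF_t = 1.450000, DF = 0.888487, PV = 1.288306
  t = 2.5000: CF_t = 1.450000, DF = 0.862609, PV = 1.250783
  t = 3.0000: CF_t = 1.450000, DF = 0.837484, PV = 1.214352
  t = 3.5000: CF_t = 1.450000, DF = 0.813092, PV = 1.178983
  t = 4.0000: CF_t = 1.450000, DF = 0.789409, PV = 1.144643
  t = 4.5000: CF_t = 1.450000, DF = 0.766417, PV = 1.111304
  t = 5.0000: CF_t = 1.450000, DF = 0.744094, PV = 1.078936
  t = 5.5000: CF_t = 1.450000, DF = 0.722421, PV = 1.047511
  t = 6.0000: CF_t = 1.450000, DF = 0.701380, PV = 1.017001
  t = 6.5000: CF_t = 1.450000, DF = 0.680951, PV = 0.987379
  t = 7.0000: CF_t = 1.450000, DF = 0.661118, PV = 0.958621
  t = 7.5000: CF_t = 1.450000, DF = 0.641862, PV = 0.930700
  t = 8.0000: CF_t = 1.450000, DF = 0.623167, PV = 0.903592
  t = 8.5000: CF_t = 1.450000, DF = 0.605016, PV = 0.877274
  t = 9.0000: CF_t = 1.450000, DF = 0.587395, PV = 0.851722
  t = 9.5000: CF_t = 1.450000, DF = 0.570286, PV = 0.826915
  t = 10.0000: CF_t = 101.450000, DF = 0.553676, PV = 56.170405
Price P = sum_t PV_t = 76.939914
Convexity numerator sum_t t*(t + 1/m) * CF_t / (1+y/m)^(m*t + 2):
  t = 0.5000: term = 0.663478
  t = 1.0000: term = 1.932459
  t = 1.5000: term = 3.752348
  t = 2.0000: term = 6.071761
  t = 2.5000: term = 8.842370
  t = 3.0000: term = 12.018756
  t = 3.5000: term = 15.558260
  t = 4.0000: term = 19.420851
  t = 4.5000: term = 23.568994
  t = 5.0000: term = 27.967523
  t = 5.5000: term = 32.583522
  t = 6.0000: term = 37.386212
  t = 6.5000: term = 42.346842
  t = 7.0000: term = 47.438583
  t = 7.5000: term = 52.636431
  t = 8.0000: term = 57.917108
  t = 8.5000: term = 63.258978
  t = 9.0000: term = 68.641952
  t = 9.5000: term = 74.047413
  t = 10.0000: term = 5559.329393
Convexity = (1/P) * sum = 6155.383232 / 76.939914 = 80.002471


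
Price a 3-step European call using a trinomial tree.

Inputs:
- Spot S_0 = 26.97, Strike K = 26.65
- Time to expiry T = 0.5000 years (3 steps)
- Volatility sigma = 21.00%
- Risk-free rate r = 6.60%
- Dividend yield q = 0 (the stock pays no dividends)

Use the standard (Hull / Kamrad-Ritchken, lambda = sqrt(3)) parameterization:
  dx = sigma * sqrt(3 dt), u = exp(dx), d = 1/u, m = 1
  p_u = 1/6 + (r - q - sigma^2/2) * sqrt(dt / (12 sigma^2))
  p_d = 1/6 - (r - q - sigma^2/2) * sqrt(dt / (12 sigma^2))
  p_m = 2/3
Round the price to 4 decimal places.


dt = T/N = 0.166667; dx = sigma*sqrt(3*dt) = 0.148492
u = exp(dx) = 1.160084; d = 1/u = 0.862007
p_u = 0.191331, p_m = 0.666667, p_d = 0.142002
Discount per step: exp(-r*dt) = 0.989060
Stock lattice S(k, j) with j the centered position index:
  k=0: S(0,+0) = 26.9700
  k=1: S(1,-1) = 23.2483; S(1,+0) = 26.9700; S(1,+1) = 31.2875
  k=2: S(2,-2) = 20.0402; S(2,-1) = 23.2483; S(2,+0) = 26.9700; S(2,+1) = 31.2875; S(2,+2) = 36.2961
  k=3: S(3,-3) = 17.2748; S(3,-2) = 20.0402; S(3,-1) = 23.2483; S(3,+0) = 26.9700; S(3,+1) = 31.2875; S(3,+2) = 36.2961; S(3,+3) = 42.1065
Terminal payoffs V(N, j) = max(S_T - K, 0):
  V(3,-3) = 0.000000; V(3,-2) = 0.000000; V(3,-1) = 0.000000; V(3,+0) = 0.320000; V(3,+1) = 4.637466; V(3,+2) = 9.646089; V(3,+3) = 15.456512
Backward induction: V(k, j) = exp(-r*dt) * [p_u * V(k+1, j+1) + p_m * V(k+1, j) + p_d * V(k+1, j-1)]
  V(2,-2) = exp(-r*dt) * [p_u*0.000000 + p_m*0.000000 + p_d*0.000000] = 0.000000
  V(2,-1) = exp(-r*dt) * [p_u*0.320000 + p_m*0.000000 + p_d*0.000000] = 0.060556
  V(2,+0) = exp(-r*dt) * [p_u*4.637466 + p_m*0.320000 + p_d*0.000000] = 1.088585
  V(2,+1) = exp(-r*dt) * [p_u*9.646089 + p_m*4.637466 + p_d*0.320000] = 4.928173
  V(2,+2) = exp(-r*dt) * [p_u*15.456512 + p_m*9.646089 + p_d*4.637466] = 9.936662
  V(1,-1) = exp(-r*dt) * [p_u*1.088585 + p_m*0.060556 + p_d*0.000000] = 0.245931
  V(1,+0) = exp(-r*dt) * [p_u*4.928173 + p_m*1.088585 + p_d*0.060556] = 1.658887
  V(1,+1) = exp(-r*dt) * [p_u*9.936662 + p_m*4.928173 + p_d*1.088585] = 5.282792
  V(0,+0) = exp(-r*dt) * [p_u*5.282792 + p_m*1.658887 + p_d*0.245931] = 2.128073

Answer: Price = V(0,0) = 2.1281


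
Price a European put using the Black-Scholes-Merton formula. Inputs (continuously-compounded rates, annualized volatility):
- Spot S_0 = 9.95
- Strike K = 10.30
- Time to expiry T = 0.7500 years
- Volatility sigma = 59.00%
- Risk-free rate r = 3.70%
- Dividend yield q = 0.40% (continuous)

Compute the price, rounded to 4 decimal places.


Answer: Price = 2.0596

Derivation:
d1 = (ln(S/K) + (r - q + 0.5*sigma^2) * T) / (sigma * sqrt(T)) = 0.23625595
d2 = d1 - sigma * sqrt(T) = -0.27469904
exp(-rT) = 0.97263149; exp(-qT) = 0.99700450
P = K * exp(-rT) * N(-d2) - S_0 * exp(-qT) * N(-d1)
N(-d1) = 0.40661703; N(-d2) = 0.60822627
P = 10.3000 * 0.97263149 * 0.60822627 - 9.9500 * 0.99700450 * 0.40661703 = 2.0596


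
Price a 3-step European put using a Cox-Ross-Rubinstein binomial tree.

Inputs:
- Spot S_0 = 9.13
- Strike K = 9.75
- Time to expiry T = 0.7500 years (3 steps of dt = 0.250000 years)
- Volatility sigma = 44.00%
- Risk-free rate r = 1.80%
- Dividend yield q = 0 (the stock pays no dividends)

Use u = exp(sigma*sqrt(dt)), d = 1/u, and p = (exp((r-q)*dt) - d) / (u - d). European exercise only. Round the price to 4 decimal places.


dt = T/N = 0.250000
u = exp(sigma*sqrt(dt)) = 1.246077; d = 1/u = 0.802519
p = (exp((r-q)*dt) - d) / (u - d) = 0.455389
Discount per step: exp(-r*dt) = 0.995510
Stock lattice S(k, i) with i counting down-moves:
  k=0: S(0,0) = 9.1300
  k=1: S(1,0) = 11.3767; S(1,1) = 7.3270
  k=2: S(2,0) = 14.1762; S(2,1) = 9.1300; S(2,2) = 5.8801
  k=3: S(3,0) = 17.6647; S(3,1) = 11.3767; S(3,2) = 7.3270; S(3,3) = 4.7189
Terminal payoffs V(N, i) = max(K - S_T, 0):
  V(3,0) = 0.000000; V(3,1) = 0.000000; V(3,2) = 2.423003; V(3,3) = 5.031147
Backward induction: V(k, i) = exp(-r*dt) * [p * V(k+1, i) + (1-p) * V(k+1, i+1)].
  V(2,0) = exp(-r*dt) * [p*0.000000 + (1-p)*0.000000] = 0.000000
  V(2,1) = exp(-r*dt) * [p*0.000000 + (1-p)*2.423003] = 1.313670
  V(2,2) = exp(-r*dt) * [p*2.423003 + (1-p)*5.031147] = 3.826171
  V(1,0) = exp(-r*dt) * [p*0.000000 + (1-p)*1.313670] = 0.712227
  V(1,1) = exp(-r*dt) * [p*1.313670 + (1-p)*3.826171] = 2.669964
  V(0,0) = exp(-r*dt) * [p*0.712227 + (1-p)*2.669964] = 1.770447

Answer: Price = V(0,0) = 1.7704


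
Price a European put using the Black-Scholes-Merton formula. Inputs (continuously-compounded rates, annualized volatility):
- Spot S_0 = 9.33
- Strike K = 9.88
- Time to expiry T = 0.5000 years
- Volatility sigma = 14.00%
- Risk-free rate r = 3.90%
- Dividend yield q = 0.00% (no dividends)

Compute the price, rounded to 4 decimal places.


d1 = (ln(S/K) + (r - q + 0.5*sigma^2) * T) / (sigma * sqrt(T)) = -0.33211287
d2 = d1 - sigma * sqrt(T) = -0.43110782
exp(-rT) = 0.98068890; exp(-qT) = 1.00000000
P = K * exp(-rT) * N(-d2) - S_0 * exp(-qT) * N(-d1)
N(-d1) = 0.63009798; N(-d2) = 0.66680501
P = 9.8800 * 0.98068890 * 0.66680501 - 9.3300 * 1.00000000 * 0.63009798 = 0.5820

Answer: Price = 0.5820


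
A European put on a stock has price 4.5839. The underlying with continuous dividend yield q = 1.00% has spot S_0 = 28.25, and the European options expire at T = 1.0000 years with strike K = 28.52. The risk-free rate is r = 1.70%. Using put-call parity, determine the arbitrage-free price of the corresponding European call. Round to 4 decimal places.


Put-call parity: C - P = S_0 * exp(-qT) - K * exp(-rT).
S_0 * exp(-qT) = 28.2500 * 0.99004983 = 27.96890780
K * exp(-rT) = 28.5200 * 0.98314368 = 28.03925789
C = P + S*exp(-qT) - K*exp(-rT)
C = 4.5839 + 27.96890780 - 28.03925789 = 4.5135

Answer: Call price = 4.5135


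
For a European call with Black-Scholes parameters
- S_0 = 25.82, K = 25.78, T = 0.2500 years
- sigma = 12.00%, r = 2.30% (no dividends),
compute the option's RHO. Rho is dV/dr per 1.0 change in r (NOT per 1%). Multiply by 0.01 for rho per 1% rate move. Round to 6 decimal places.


d1 = 0.1516731318; d2 = 0.0916731318
phi(d1) = 0.3943797889; exp(-qT) = 1.0000000000; exp(-rT) = 0.9942664996
N(d2) = 0.5365211274
Rho = K*T*exp(-rT)*N(d2) = 25.7800 * 0.2500 * 0.9942664996 * 0.5365211274 = 3.438053

Answer: Rho = 3.438053


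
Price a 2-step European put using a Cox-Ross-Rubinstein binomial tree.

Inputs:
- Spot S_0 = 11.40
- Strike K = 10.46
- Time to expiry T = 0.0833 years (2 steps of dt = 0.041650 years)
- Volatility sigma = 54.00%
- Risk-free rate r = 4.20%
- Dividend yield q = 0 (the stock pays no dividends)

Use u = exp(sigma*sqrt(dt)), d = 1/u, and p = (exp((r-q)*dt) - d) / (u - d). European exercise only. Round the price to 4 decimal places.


Answer: Price = V(0,0) = 0.3538

Derivation:
dt = T/N = 0.041650
u = exp(sigma*sqrt(dt)) = 1.116507; d = 1/u = 0.895651
p = (exp((r-q)*dt) - d) / (u - d) = 0.480404
Discount per step: exp(-r*dt) = 0.998252
Stock lattice S(k, i) with i counting down-moves:
  k=0: S(0,0) = 11.4000
  k=1: S(1,0) = 12.7282; S(1,1) = 10.2104
  k=2: S(2,0) = 14.2111; S(2,1) = 11.4000; S(2,2) = 9.1450
Terminal payoffs V(N, i) = max(K - S_T, 0):
  V(2,0) = 0.000000; V(2,1) = 0.000000; V(2,2) = 1.315036
Backward induction: V(k, i) = exp(-r*dt) * [p * V(k+1, i) + (1-p) * V(k+1, i+1)].
  V(1,0) = exp(-r*dt) * [p*0.000000 + (1-p)*0.000000] = 0.000000
  V(1,1) = exp(-r*dt) * [p*0.000000 + (1-p)*1.315036] = 0.682093
  V(0,0) = exp(-r*dt) * [p*0.000000 + (1-p)*0.682093] = 0.353793


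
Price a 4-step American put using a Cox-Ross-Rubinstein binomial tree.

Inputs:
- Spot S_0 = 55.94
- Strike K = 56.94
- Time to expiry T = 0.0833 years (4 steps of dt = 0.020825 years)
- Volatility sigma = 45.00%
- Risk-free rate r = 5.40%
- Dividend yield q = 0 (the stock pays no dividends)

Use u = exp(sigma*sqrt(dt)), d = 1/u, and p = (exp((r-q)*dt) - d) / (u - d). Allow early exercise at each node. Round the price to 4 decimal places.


Answer: Price = V(0,0) = 3.3373

Derivation:
dt = T/N = 0.020825
u = exp(sigma*sqrt(dt)) = 1.067094; d = 1/u = 0.937125
p = (exp((r-q)*dt) - d) / (u - d) = 0.492428
Discount per step: exp(-r*dt) = 0.998876
Stock lattice S(k, i) with i counting down-moves:
  k=0: S(0,0) = 55.9400
  k=1: S(1,0) = 59.6932; S(1,1) = 52.4228
  k=2: S(2,0) = 63.6983; S(2,1) = 55.9400; S(2,2) = 49.1267
  k=3: S(3,0) = 67.9720; S(3,1) = 59.6932; S(3,2) = 52.4228; S(3,3) = 46.0378
  k=4: S(4,0) = 72.5325; S(4,1) = 63.6983; S(4,2) = 55.9400; S(4,3) = 49.1267; S(4,4) = 43.1432
Terminal payoffs V(N, i) = max(K - S_T, 0):
  V(4,0) = 0.000000; V(4,1) = 0.000000; V(4,2) = 1.000000; V(4,3) = 7.813340; V(4,4) = 13.796834
Backward induction: V(k, i) = exp(-r*dt) * [p * V(k+1, i) + (1-p) * V(k+1, i+1)]; then take max(V_cont, immediate exercise) for American.
  V(3,0) = exp(-r*dt) * [p*0.000000 + (1-p)*0.000000] = 0.000000; exercise = 0.000000; V(3,0) = max -> 0.000000
  V(3,1) = exp(-r*dt) * [p*0.000000 + (1-p)*1.000000] = 0.507001; exercise = 0.000000; V(3,1) = max -> 0.507001
  V(3,2) = exp(-r*dt) * [p*1.000000 + (1-p)*7.813340] = 4.453248; exercise = 4.517244; V(3,2) = max -> 4.517244
  V(3,3) = exp(-r*dt) * [p*7.813340 + (1-p)*13.796834] = 10.838197; exercise = 10.902193; V(3,3) = max -> 10.902193
  V(2,0) = exp(-r*dt) * [p*0.000000 + (1-p)*0.507001] = 0.257050; exercise = 0.000000; V(2,0) = max -> 0.257050
  V(2,1) = exp(-r*dt) * [p*0.507001 + (1-p)*4.517244] = 2.539629; exercise = 1.000000; V(2,1) = max -> 2.539629
  V(2,2) = exp(-r*dt) * [p*4.517244 + (1-p)*10.902193] = 7.749344; exercise = 7.813340; V(2,2) = max -> 7.813340
  V(1,0) = exp(-r*dt) * [p*0.257050 + (1-p)*2.539629] = 1.414032; exercise = 0.000000; V(1,0) = max -> 1.414032
  V(1,1) = exp(-r*dt) * [p*2.539629 + (1-p)*7.813340] = 5.210553; exercise = 4.517244; V(1,1) = max -> 5.210553
  V(0,0) = exp(-r*dt) * [p*1.414032 + (1-p)*5.210553] = 3.337284; exercise = 1.000000; V(0,0) = max -> 3.337284


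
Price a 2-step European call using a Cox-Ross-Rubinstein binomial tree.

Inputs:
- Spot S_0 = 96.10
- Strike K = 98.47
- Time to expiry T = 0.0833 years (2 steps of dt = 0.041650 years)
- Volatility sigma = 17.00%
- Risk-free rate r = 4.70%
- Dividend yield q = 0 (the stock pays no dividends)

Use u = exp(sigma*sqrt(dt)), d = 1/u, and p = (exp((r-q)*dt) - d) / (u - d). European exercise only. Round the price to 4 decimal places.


dt = T/N = 0.041650
u = exp(sigma*sqrt(dt)) = 1.035303; d = 1/u = 0.965901
p = (exp((r-q)*dt) - d) / (u - d) = 0.519561
Discount per step: exp(-r*dt) = 0.998044
Stock lattice S(k, i) with i counting down-moves:
  k=0: S(0,0) = 96.1000
  k=1: S(1,0) = 99.4926; S(1,1) = 92.8231
  k=2: S(2,0) = 103.0050; S(2,1) = 96.1000; S(2,2) = 89.6579
Terminal payoffs V(N, i) = max(S_T - K, 0):
  V(2,0) = 4.535012; V(2,1) = 0.000000; V(2,2) = 0.000000
Backward induction: V(k, i) = exp(-r*dt) * [p * V(k+1, i) + (1-p) * V(k+1, i+1)].
  V(1,0) = exp(-r*dt) * [p*4.535012 + (1-p)*0.000000] = 2.351606
  V(1,1) = exp(-r*dt) * [p*0.000000 + (1-p)*0.000000] = 0.000000
  V(0,0) = exp(-r*dt) * [p*2.351606 + (1-p)*0.000000] = 1.219413

Answer: Price = V(0,0) = 1.2194


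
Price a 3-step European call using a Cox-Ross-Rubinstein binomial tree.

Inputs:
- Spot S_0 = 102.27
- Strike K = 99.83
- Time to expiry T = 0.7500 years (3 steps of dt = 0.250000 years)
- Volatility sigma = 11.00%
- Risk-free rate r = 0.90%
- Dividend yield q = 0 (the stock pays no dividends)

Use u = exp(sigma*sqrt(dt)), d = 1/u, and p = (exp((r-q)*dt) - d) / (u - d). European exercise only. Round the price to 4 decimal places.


dt = T/N = 0.250000
u = exp(sigma*sqrt(dt)) = 1.056541; d = 1/u = 0.946485
p = (exp((r-q)*dt) - d) / (u - d) = 0.506721
Discount per step: exp(-r*dt) = 0.997753
Stock lattice S(k, i) with i counting down-moves:
  k=0: S(0,0) = 102.2700
  k=1: S(1,0) = 108.0524; S(1,1) = 96.7970
  k=2: S(2,0) = 114.1618; S(2,1) = 102.2700; S(2,2) = 91.6170
  k=3: S(3,0) = 120.6165; S(3,1) = 108.0524; S(3,2) = 96.7970; S(3,3) = 86.7141
Terminal payoffs V(N, i) = max(S_T - K, 0):
  V(3,0) = 20.786534; V(3,1) = 8.222409; V(3,2) = 0.000000; V(3,3) = 0.000000
Backward induction: V(k, i) = exp(-r*dt) * [p * V(k+1, i) + (1-p) * V(k+1, i+1)].
  V(2,0) = exp(-r*dt) * [p*20.786534 + (1-p)*8.222409] = 14.556123
  V(2,1) = exp(-r*dt) * [p*8.222409 + (1-p)*0.000000] = 4.157101
  V(2,2) = exp(-r*dt) * [p*0.000000 + (1-p)*0.000000] = 0.000000
  V(1,0) = exp(-r*dt) * [p*14.556123 + (1-p)*4.157101] = 9.405315
  V(1,1) = exp(-r*dt) * [p*4.157101 + (1-p)*0.000000] = 2.101755
  V(0,0) = exp(-r*dt) * [p*9.405315 + (1-p)*2.101755] = 5.789579

Answer: Price = V(0,0) = 5.7896


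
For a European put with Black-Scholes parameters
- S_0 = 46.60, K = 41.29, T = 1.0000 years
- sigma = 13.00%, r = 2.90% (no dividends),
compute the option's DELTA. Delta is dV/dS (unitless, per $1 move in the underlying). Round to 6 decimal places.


d1 = 1.2186938556; d2 = 1.0886938556
phi(d1) = 0.1898452732; exp(-qT) = 1.0000000000; exp(-rT) = 0.9714164645
N(-d1) = 0.1114802055
Delta = -exp(-qT) * N(-d1) = -1.0000000000 * 0.1114802055 = -0.111480

Answer: Delta = -0.111480


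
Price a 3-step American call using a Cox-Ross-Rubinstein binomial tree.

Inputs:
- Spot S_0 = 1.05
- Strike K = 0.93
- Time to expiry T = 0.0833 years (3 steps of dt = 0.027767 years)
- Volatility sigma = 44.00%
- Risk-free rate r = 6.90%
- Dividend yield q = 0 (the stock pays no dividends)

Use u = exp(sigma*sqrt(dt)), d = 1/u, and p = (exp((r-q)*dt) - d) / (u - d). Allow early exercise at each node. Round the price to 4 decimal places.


Answer: Price = V(0,0) = 0.1365

Derivation:
dt = T/N = 0.027767
u = exp(sigma*sqrt(dt)) = 1.076073; d = 1/u = 0.929305
p = (exp((r-q)*dt) - d) / (u - d) = 0.494745
Discount per step: exp(-r*dt) = 0.998086
Stock lattice S(k, i) with i counting down-moves:
  k=0: S(0,0) = 1.0500
  k=1: S(1,0) = 1.1299; S(1,1) = 0.9758
  k=2: S(2,0) = 1.2158; S(2,1) = 1.0500; S(2,2) = 0.9068
  k=3: S(3,0) = 1.3083; S(3,1) = 1.1299; S(3,2) = 0.9758; S(3,3) = 0.8427
Terminal payoffs V(N, i) = max(S_T - K, 0):
  V(3,0) = 0.378323; V(3,1) = 0.199877; V(3,2) = 0.045770; V(3,3) = 0.000000
Backward induction: V(k, i) = exp(-r*dt) * [p * V(k+1, i) + (1-p) * V(k+1, i+1)]; then take max(V_cont, immediate exercise) for American.
  V(2,0) = exp(-r*dt) * [p*0.378323 + (1-p)*0.199877] = 0.287611; exercise = 0.285831; V(2,0) = max -> 0.287611
  V(2,1) = exp(-r*dt) * [p*0.199877 + (1-p)*0.045770] = 0.121780; exercise = 0.120000; V(2,1) = max -> 0.121780
  V(2,2) = exp(-r*dt) * [p*0.045770 + (1-p)*0.000000] = 0.022601; exercise = 0.000000; V(2,2) = max -> 0.022601
  V(1,0) = exp(-r*dt) * [p*0.287611 + (1-p)*0.121780] = 0.203434; exercise = 0.199877; V(1,0) = max -> 0.203434
  V(1,1) = exp(-r*dt) * [p*0.121780 + (1-p)*0.022601] = 0.071532; exercise = 0.045770; V(1,1) = max -> 0.071532
  V(0,0) = exp(-r*dt) * [p*0.203434 + (1-p)*0.071532] = 0.136528; exercise = 0.120000; V(0,0) = max -> 0.136528


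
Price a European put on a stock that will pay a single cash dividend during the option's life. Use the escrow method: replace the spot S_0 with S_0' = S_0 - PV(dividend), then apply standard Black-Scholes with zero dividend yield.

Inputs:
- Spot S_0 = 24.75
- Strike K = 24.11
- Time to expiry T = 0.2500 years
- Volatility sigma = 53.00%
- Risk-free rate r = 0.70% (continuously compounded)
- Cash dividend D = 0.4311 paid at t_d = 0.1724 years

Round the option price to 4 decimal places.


PV(D) = D * exp(-r * t_d) = 0.4311 * 0.99879393 = 0.43058006
S_0' = S_0 - PV(D) = 24.7500 - 0.43058006 = 24.31941994
d1 = (ln(S_0'/K) + (r + sigma^2/2)*T) / (sigma*sqrt(T)) = 0.17173967
d2 = d1 - sigma*sqrt(T) = -0.09326033
exp(-rT) = 0.99825153
N(-d1) = 0.43182110; N(-d2) = 0.53715163
P = K * exp(-rT) * N(-d2) - S_0' * N(-d1) = 24.1100 * 0.99825153 * 0.53715163 - 24.31941994 * 0.43182110 = 2.4264

Answer: Price = 2.4264


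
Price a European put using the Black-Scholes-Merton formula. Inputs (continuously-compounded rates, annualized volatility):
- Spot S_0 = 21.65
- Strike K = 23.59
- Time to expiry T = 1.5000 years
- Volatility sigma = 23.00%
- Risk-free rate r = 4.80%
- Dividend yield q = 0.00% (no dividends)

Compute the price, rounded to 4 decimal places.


d1 = (ln(S/K) + (r - q + 0.5*sigma^2) * T) / (sigma * sqrt(T)) = 0.09179396
d2 = d1 - sigma * sqrt(T) = -0.18989736
exp(-rT) = 0.93053090; exp(-qT) = 1.00000000
P = K * exp(-rT) * N(-d2) - S_0 * exp(-qT) * N(-d1)
N(-d1) = 0.46343087; N(-d2) = 0.57530522
P = 23.5900 * 0.93053090 * 0.57530522 - 21.6500 * 1.00000000 * 0.46343087 = 2.5954

Answer: Price = 2.5954


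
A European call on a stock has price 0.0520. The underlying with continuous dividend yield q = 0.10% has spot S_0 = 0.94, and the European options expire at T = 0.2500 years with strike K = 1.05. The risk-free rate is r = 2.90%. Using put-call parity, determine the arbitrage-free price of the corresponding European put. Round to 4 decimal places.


Put-call parity: C - P = S_0 * exp(-qT) - K * exp(-rT).
S_0 * exp(-qT) = 0.9400 * 0.99975003 = 0.93976503
K * exp(-rT) = 1.0500 * 0.99277622 = 1.04241503
P = C - S*exp(-qT) + K*exp(-rT)
P = 0.0520 - 0.93976503 + 1.04241503 = 0.1546

Answer: Put price = 0.1546


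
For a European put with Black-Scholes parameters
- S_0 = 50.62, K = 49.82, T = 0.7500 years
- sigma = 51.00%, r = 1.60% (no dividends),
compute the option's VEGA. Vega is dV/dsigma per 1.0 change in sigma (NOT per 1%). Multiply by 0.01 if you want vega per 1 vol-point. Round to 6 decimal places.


Answer: Vega = 16.797301

Derivation:
d1 = 0.2840738687; d2 = -0.1575990872
phi(d1) = 0.3831657888; exp(-qT) = 1.0000000000; exp(-rT) = 0.9880717129
Vega = S * exp(-qT) * phi(d1) * sqrt(T) = 50.6200 * 1.0000000000 * 0.3831657888 * 0.8660254038 = 16.797301


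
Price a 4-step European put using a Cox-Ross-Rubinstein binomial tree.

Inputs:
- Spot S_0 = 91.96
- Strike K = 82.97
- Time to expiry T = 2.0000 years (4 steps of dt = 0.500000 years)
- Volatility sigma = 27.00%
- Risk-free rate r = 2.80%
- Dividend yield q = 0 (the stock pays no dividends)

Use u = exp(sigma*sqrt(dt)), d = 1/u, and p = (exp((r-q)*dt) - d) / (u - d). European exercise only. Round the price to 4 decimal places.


Answer: Price = V(0,0) = 7.5665

Derivation:
dt = T/N = 0.500000
u = exp(sigma*sqrt(dt)) = 1.210361; d = 1/u = 0.826200
p = (exp((r-q)*dt) - d) / (u - d) = 0.489114
Discount per step: exp(-r*dt) = 0.986098
Stock lattice S(k, i) with i counting down-moves:
  k=0: S(0,0) = 91.9600
  k=1: S(1,0) = 111.3048; S(1,1) = 75.9773
  k=2: S(2,0) = 134.7190; S(2,1) = 91.9600; S(2,2) = 62.7724
  k=3: S(3,0) = 163.0587; S(3,1) = 111.3048; S(3,2) = 75.9773; S(3,3) = 51.8626
  k=4: S(4,0) = 197.3599; S(4,1) = 134.7190; S(4,2) = 91.9600; S(4,3) = 62.7724; S(4,4) = 42.8488
Terminal payoffs V(N, i) = max(K - S_T, 0):
  V(4,0) = 0.000000; V(4,1) = 0.000000; V(4,2) = 0.000000; V(4,3) = 20.197565; V(4,4) = 40.121168
Backward induction: V(k, i) = exp(-r*dt) * [p * V(k+1, i) + (1-p) * V(k+1, i+1)].
  V(3,0) = exp(-r*dt) * [p*0.000000 + (1-p)*0.000000] = 0.000000
  V(3,1) = exp(-r*dt) * [p*0.000000 + (1-p)*0.000000] = 0.000000
  V(3,2) = exp(-r*dt) * [p*0.000000 + (1-p)*20.197565] = 10.175198
  V(3,3) = exp(-r*dt) * [p*20.197565 + (1-p)*40.121168] = 29.953950
  V(2,0) = exp(-r*dt) * [p*0.000000 + (1-p)*0.000000] = 0.000000
  V(2,1) = exp(-r*dt) * [p*0.000000 + (1-p)*10.175198] = 5.126096
  V(2,2) = exp(-r*dt) * [p*10.175198 + (1-p)*29.953950] = 19.997944
  V(1,0) = exp(-r*dt) * [p*0.000000 + (1-p)*5.126096] = 2.582442
  V(1,1) = exp(-r*dt) * [p*5.126096 + (1-p)*19.997944] = 12.547021
  V(0,0) = exp(-r*dt) * [p*2.582442 + (1-p)*12.547021] = 7.566529


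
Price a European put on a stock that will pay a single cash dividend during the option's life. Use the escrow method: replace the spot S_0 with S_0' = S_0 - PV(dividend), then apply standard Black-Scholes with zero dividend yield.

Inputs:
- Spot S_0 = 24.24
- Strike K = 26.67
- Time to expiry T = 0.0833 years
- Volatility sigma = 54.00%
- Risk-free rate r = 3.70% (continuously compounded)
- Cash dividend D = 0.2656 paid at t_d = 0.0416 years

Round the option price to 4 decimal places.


PV(D) = D * exp(-r * t_d) = 0.2656 * 0.99846198 = 0.26519150
S_0' = S_0 - PV(D) = 24.2400 - 0.26519150 = 23.97480850
d1 = (ln(S_0'/K) + (r + sigma^2/2)*T) / (sigma*sqrt(T)) = -0.58586126
d2 = d1 - sigma*sqrt(T) = -0.74171465
exp(-rT) = 0.99692264
N(-d1) = 0.72101562; N(-d2) = 0.77086988
P = K * exp(-rT) * N(-d2) - S_0' * N(-d1) = 26.6700 * 0.99692264 * 0.77086988 - 23.97480850 * 0.72101562 = 3.2096

Answer: Price = 3.2096


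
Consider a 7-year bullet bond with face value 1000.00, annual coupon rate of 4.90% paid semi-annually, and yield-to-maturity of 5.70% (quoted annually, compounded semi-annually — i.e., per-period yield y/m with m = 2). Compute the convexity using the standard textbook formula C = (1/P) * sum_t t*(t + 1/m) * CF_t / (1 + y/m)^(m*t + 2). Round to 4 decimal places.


Answer: Convexity = 40.1304

Derivation:
Coupon per period c = face * coupon_rate / m = 24.500000
Periods per year m = 2; per-period yield y/m = 0.028500
Number of cashflows N = 14
Cashflows (t years, CF_t, discount factor 1/(1+y/m)^(m*t), PV):
  t = 0.5000: CF_t = 24.500000, DF = 0.972290, PV = 23.821099
  t = 1.0000: CF_t = 24.500000, DF = 0.945347, PV = 23.161010
  t = 1.5000: CF_t = 24.500000, DF = 0.919152, PV = 22.519212
  t = 2.0000: CF_t = 24.500000, DF = 0.893682, PV = 21.895199
  t = 2.5000: CF_t = 24.500000, DF = 0.868917, PV = 21.288478
  t = 3.0000: CF_t = 24.500000, DF = 0.844840, PV = 20.698568
  t = 3.5000: CF_t = 24.500000, DF = 0.821429, PV = 20.125006
  t = 4.0000: CF_t = 24.500000, DF = 0.798667, PV = 19.567337
  t = 4.5000: CF_t = 24.500000, DF = 0.776536, PV = 19.025121
  t = 5.0000: CF_t = 24.500000, DF = 0.755018, PV = 18.497930
  t = 5.5000: CF_t = 24.500000, DF = 0.734096, PV = 17.985347
  t = 6.0000: CF_t = 24.500000, DF = 0.713754, PV = 17.486969
  t = 6.5000: CF_t = 24.500000, DF = 0.693976, PV = 17.002400
  t = 7.0000: CF_t = 1024.500000, DF = 0.674745, PV = 691.276540
Price P = sum_t PV_t = 954.350215
Convexity numerator sum_t t*(t + 1/m) * CF_t / (1+y/m)^(m*t + 2):
  t = 0.5000: term = 11.259606
  t = 1.0000: term = 32.842799
  t = 1.5000: term = 63.865433
  t = 2.0000: term = 103.492842
  t = 2.5000: term = 150.937543
  t = 3.0000: term = 205.457034
  t = 3.5000: term = 266.351689
  t = 4.0000: term = 332.962734
  t = 4.5000: term = 404.670314
  t = 5.0000: term = 480.891638
  t = 5.5000: term = 561.079209
  t = 6.0000: term = 644.719116
  t = 6.5000: term = 731.329413
  t = 7.0000: term = 34308.563115
Convexity = (1/P) * sum = 38298.422485 / 954.350215 = 40.130365


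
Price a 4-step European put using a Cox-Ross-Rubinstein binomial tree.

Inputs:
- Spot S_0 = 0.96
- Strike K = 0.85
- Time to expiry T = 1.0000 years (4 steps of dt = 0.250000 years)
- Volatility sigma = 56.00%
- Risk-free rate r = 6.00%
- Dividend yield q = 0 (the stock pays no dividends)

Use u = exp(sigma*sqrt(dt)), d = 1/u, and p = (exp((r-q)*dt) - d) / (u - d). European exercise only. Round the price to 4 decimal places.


Answer: Price = V(0,0) = 0.1270

Derivation:
dt = T/N = 0.250000
u = exp(sigma*sqrt(dt)) = 1.323130; d = 1/u = 0.755784
p = (exp((r-q)*dt) - d) / (u - d) = 0.457092
Discount per step: exp(-r*dt) = 0.985112
Stock lattice S(k, i) with i counting down-moves:
  k=0: S(0,0) = 0.9600
  k=1: S(1,0) = 1.2702; S(1,1) = 0.7256
  k=2: S(2,0) = 1.6806; S(2,1) = 0.9600; S(2,2) = 0.5484
  k=3: S(3,0) = 2.2237; S(3,1) = 1.2702; S(3,2) = 0.7256; S(3,3) = 0.4144
  k=4: S(4,0) = 2.9423; S(4,1) = 1.6806; S(4,2) = 0.9600; S(4,3) = 0.5484; S(4,4) = 0.3132
Terminal payoffs V(N, i) = max(K - S_T, 0):
  V(4,0) = 0.000000; V(4,1) = 0.000000; V(4,2) = 0.000000; V(4,3) = 0.301639; V(4,4) = 0.536771
Backward induction: V(k, i) = exp(-r*dt) * [p * V(k+1, i) + (1-p) * V(k+1, i+1)].
  V(3,0) = exp(-r*dt) * [p*0.000000 + (1-p)*0.000000] = 0.000000
  V(3,1) = exp(-r*dt) * [p*0.000000 + (1-p)*0.000000] = 0.000000
  V(3,2) = exp(-r*dt) * [p*0.000000 + (1-p)*0.301639] = 0.161324
  V(3,3) = exp(-r*dt) * [p*0.301639 + (1-p)*0.536771] = 0.422903
  V(2,0) = exp(-r*dt) * [p*0.000000 + (1-p)*0.000000] = 0.000000
  V(2,1) = exp(-r*dt) * [p*0.000000 + (1-p)*0.161324] = 0.086280
  V(2,2) = exp(-r*dt) * [p*0.161324 + (1-p)*0.422903] = 0.298821
  V(1,0) = exp(-r*dt) * [p*0.000000 + (1-p)*0.086280] = 0.046145
  V(1,1) = exp(-r*dt) * [p*0.086280 + (1-p)*0.298821] = 0.198668
  V(0,0) = exp(-r*dt) * [p*0.046145 + (1-p)*0.198668] = 0.127031


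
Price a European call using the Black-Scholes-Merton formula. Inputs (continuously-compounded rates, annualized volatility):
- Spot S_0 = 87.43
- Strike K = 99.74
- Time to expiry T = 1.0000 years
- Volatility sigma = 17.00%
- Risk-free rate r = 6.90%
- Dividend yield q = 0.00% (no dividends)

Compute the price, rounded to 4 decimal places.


Answer: Price = 3.6945

Derivation:
d1 = (ln(S/K) + (r - q + 0.5*sigma^2) * T) / (sigma * sqrt(T)) = -0.28399016
d2 = d1 - sigma * sqrt(T) = -0.45399016
exp(-rT) = 0.93332668; exp(-qT) = 1.00000000
C = S_0 * exp(-qT) * N(d1) - K * exp(-rT) * N(d2)
N(d1) = 0.38820896; N(d2) = 0.32491796
C = 87.4300 * 1.00000000 * 0.38820896 - 99.7400 * 0.93332668 * 0.32491796 = 3.6945


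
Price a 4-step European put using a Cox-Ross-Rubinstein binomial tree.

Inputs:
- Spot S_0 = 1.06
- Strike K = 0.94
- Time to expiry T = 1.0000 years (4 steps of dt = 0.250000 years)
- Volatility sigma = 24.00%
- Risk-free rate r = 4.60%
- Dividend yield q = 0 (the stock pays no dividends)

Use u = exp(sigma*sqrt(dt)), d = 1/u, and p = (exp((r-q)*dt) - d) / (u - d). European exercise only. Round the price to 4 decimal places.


dt = T/N = 0.250000
u = exp(sigma*sqrt(dt)) = 1.127497; d = 1/u = 0.886920
p = (exp((r-q)*dt) - d) / (u - d) = 0.518114
Discount per step: exp(-r*dt) = 0.988566
Stock lattice S(k, i) with i counting down-moves:
  k=0: S(0,0) = 1.0600
  k=1: S(1,0) = 1.1951; S(1,1) = 0.9401
  k=2: S(2,0) = 1.3475; S(2,1) = 1.0600; S(2,2) = 0.8338
  k=3: S(3,0) = 1.5193; S(3,1) = 1.1951; S(3,2) = 0.9401; S(3,3) = 0.7395
  k=4: S(4,0) = 1.7130; S(4,1) = 1.3475; S(4,2) = 1.0600; S(4,3) = 0.8338; S(4,4) = 0.6559
Terminal payoffs V(N, i) = max(K - S_T, 0):
  V(4,0) = 0.000000; V(4,1) = 0.000000; V(4,2) = 0.000000; V(4,3) = 0.106174; V(4,4) = 0.284090
Backward induction: V(k, i) = exp(-r*dt) * [p * V(k+1, i) + (1-p) * V(k+1, i+1)].
  V(3,0) = exp(-r*dt) * [p*0.000000 + (1-p)*0.000000] = 0.000000
  V(3,1) = exp(-r*dt) * [p*0.000000 + (1-p)*0.000000] = 0.000000
  V(3,2) = exp(-r*dt) * [p*0.000000 + (1-p)*0.106174] = 0.050579
  V(3,3) = exp(-r*dt) * [p*0.106174 + (1-p)*0.284090] = 0.189715
  V(2,0) = exp(-r*dt) * [p*0.000000 + (1-p)*0.000000] = 0.000000
  V(2,1) = exp(-r*dt) * [p*0.000000 + (1-p)*0.050579] = 0.024095
  V(2,2) = exp(-r*dt) * [p*0.050579 + (1-p)*0.189715] = 0.116282
  V(1,0) = exp(-r*dt) * [p*0.000000 + (1-p)*0.024095] = 0.011478
  V(1,1) = exp(-r*dt) * [p*0.024095 + (1-p)*0.116282] = 0.067735
  V(0,0) = exp(-r*dt) * [p*0.011478 + (1-p)*0.067735] = 0.038146

Answer: Price = V(0,0) = 0.0381


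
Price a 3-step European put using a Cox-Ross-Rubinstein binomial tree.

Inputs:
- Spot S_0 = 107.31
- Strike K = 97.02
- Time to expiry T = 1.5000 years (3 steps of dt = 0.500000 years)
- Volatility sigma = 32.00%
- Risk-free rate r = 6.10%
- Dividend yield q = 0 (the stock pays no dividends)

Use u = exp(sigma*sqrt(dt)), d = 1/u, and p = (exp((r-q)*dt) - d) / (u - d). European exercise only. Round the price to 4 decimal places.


Answer: Price = V(0,0) = 8.3528

Derivation:
dt = T/N = 0.500000
u = exp(sigma*sqrt(dt)) = 1.253919; d = 1/u = 0.797499
p = (exp((r-q)*dt) - d) / (u - d) = 0.511526
Discount per step: exp(-r*dt) = 0.969960
Stock lattice S(k, i) with i counting down-moves:
  k=0: S(0,0) = 107.3100
  k=1: S(1,0) = 134.5581; S(1,1) = 85.5797
  k=2: S(2,0) = 168.7250; S(2,1) = 107.3100; S(2,2) = 68.2497
  k=3: S(3,0) = 211.5676; S(3,1) = 134.5581; S(3,2) = 85.5797; S(3,3) = 54.4291
Terminal payoffs V(N, i) = max(K - S_T, 0):
  V(3,0) = 0.000000; V(3,1) = 0.000000; V(3,2) = 11.440337; V(3,3) = 42.590879
Backward induction: V(k, i) = exp(-r*dt) * [p * V(k+1, i) + (1-p) * V(k+1, i+1)].
  V(2,0) = exp(-r*dt) * [p*0.000000 + (1-p)*0.000000] = 0.000000
  V(2,1) = exp(-r*dt) * [p*0.000000 + (1-p)*11.440337] = 5.420442
  V(2,2) = exp(-r*dt) * [p*11.440337 + (1-p)*42.590879] = 25.855829
  V(1,0) = exp(-r*dt) * [p*0.000000 + (1-p)*5.420442] = 2.568211
  V(1,1) = exp(-r*dt) * [p*5.420442 + (1-p)*25.855829] = 14.939920
  V(0,0) = exp(-r*dt) * [p*2.568211 + (1-p)*14.939920] = 8.352790


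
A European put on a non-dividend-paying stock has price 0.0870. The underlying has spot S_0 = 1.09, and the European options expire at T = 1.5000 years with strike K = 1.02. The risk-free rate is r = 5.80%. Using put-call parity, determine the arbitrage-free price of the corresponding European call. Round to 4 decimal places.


Answer: Call price = 0.2420

Derivation:
Put-call parity: C - P = S_0 * exp(-qT) - K * exp(-rT).
S_0 * exp(-qT) = 1.0900 * 1.00000000 = 1.09000000
K * exp(-rT) = 1.0200 * 0.91667710 = 0.93501064
C = P + S*exp(-qT) - K*exp(-rT)
C = 0.0870 + 1.09000000 - 0.93501064 = 0.2420


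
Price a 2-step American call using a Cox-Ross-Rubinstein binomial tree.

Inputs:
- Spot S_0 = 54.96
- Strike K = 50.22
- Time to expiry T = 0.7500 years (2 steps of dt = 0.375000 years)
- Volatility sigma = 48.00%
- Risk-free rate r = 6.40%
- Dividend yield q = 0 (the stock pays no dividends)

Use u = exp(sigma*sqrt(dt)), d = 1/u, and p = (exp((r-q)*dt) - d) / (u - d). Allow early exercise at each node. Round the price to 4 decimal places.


dt = T/N = 0.375000
u = exp(sigma*sqrt(dt)) = 1.341702; d = 1/u = 0.745322
p = (exp((r-q)*dt) - d) / (u - d) = 0.467769
Discount per step: exp(-r*dt) = 0.976286
Stock lattice S(k, i) with i counting down-moves:
  k=0: S(0,0) = 54.9600
  k=1: S(1,0) = 73.7399; S(1,1) = 40.9629
  k=2: S(2,0) = 98.9370; S(2,1) = 54.9600; S(2,2) = 30.5306
Terminal payoffs V(N, i) = max(S_T - K, 0):
  V(2,0) = 48.716990; V(2,1) = 4.740000; V(2,2) = 0.000000
Backward induction: V(k, i) = exp(-r*dt) * [p * V(k+1, i) + (1-p) * V(k+1, i+1)]; then take max(V_cont, immediate exercise) for American.
  V(1,0) = exp(-r*dt) * [p*48.716990 + (1-p)*4.740000] = 24.710860; exercise = 23.519928; V(1,0) = max -> 24.710860
  V(1,1) = exp(-r*dt) * [p*4.740000 + (1-p)*0.000000] = 2.164647; exercise = 0.000000; V(1,1) = max -> 2.164647
  V(0,0) = exp(-r*dt) * [p*24.710860 + (1-p)*2.164647] = 12.409643; exercise = 4.740000; V(0,0) = max -> 12.409643

Answer: Price = V(0,0) = 12.4096
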